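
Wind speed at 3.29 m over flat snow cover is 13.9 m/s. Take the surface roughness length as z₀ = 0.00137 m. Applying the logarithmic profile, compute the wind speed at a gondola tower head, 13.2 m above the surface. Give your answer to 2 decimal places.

Log law: V(z) ∝ ln(z/z₀), so V₂/V₁ = ln(z₂/z₀) / ln(z₁/z₀).
ln(13.2/0.00137) = 9.1732, ln(3.29/0.00137) = 7.7838
V₂ = 13.9 × 9.1732/7.7838 = 13.9 × 1.1785 = 16.3810 m/s

16.38 m/s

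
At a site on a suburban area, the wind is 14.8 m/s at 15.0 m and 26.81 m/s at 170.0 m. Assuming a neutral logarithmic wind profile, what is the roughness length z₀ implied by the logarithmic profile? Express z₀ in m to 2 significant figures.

Log law: V(z) ∝ ln(z/z₀). With r = V₁/V₂ = 14.8/26.81 = 0.55203,
r · ln(z₂/z₀) = ln(z₁/z₀) ⇒ ln z₀ = (ln z₁ − r·ln z₂)/(1 − r)
ln z₀ = (2.70805 − 0.55203×5.13580) / 0.44797 = -0.2837
z₀ = exp(-0.2837) = 0.7530 m

z₀ ≈ 0.75 m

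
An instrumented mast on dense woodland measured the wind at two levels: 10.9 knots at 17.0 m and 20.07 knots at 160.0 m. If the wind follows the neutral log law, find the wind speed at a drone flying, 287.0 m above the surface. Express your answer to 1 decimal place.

Log law: V ∝ ln(z/z₀). From the pair, with r = V₁/V₂ = 0.54310,
ln z₀ = (ln z₁ − r·ln z₂)/(1 − r) = (2.8332 − 0.54310×5.0752)/0.45690 = 0.1683 → z₀ = 1.183 m
V₃ = V₁ · ln(z₃/z₀)/ln(z₁/z₀) = 10.9 × 5.4912/2.6649 = 22.4599 knots

22.5 knots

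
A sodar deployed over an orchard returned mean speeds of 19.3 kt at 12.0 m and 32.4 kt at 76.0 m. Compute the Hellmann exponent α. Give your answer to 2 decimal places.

α ≈ 0.28

Power law: V₂/V₁ = (z₂/z₁)^α ⇒ α = ln(V₂/V₁) / ln(z₂/z₁)
α = ln(32.4/19.3) / ln(76.0/12.0) = ln(1.6788) / ln(6.3333)
  = 0.51805 / 1.84583 = 0.28066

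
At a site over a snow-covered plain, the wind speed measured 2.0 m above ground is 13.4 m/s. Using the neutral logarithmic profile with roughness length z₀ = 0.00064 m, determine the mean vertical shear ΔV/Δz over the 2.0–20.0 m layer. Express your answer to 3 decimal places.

0.213 m/s/m

Log law: V₂ = V₁ · ln(z₂/z₀)/ln(z₁/z₀) = 13.4 × 10.3498/8.0472 = 17.2342 m/s
ΔV/Δz = (17.2342 − 13.4)/(20.0 − 2.0) = 3.8342/18.0000 = 0.21301 m/s/m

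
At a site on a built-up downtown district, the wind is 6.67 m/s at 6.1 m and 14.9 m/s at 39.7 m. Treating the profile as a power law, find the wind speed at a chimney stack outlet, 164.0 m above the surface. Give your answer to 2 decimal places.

First find α: α = ln(V₂/V₁)/ln(z₂/z₁) = ln(14.9/6.67)/ln(39.7/6.1) = 0.80374/1.87306 = 0.4291
Extrapolate from 39.7 m to 164.0 m: V₃ = 14.9 × (164.0/39.7)^0.4291 = 14.9 × 1.8380 = 27.3866 m/s

27.39 m/s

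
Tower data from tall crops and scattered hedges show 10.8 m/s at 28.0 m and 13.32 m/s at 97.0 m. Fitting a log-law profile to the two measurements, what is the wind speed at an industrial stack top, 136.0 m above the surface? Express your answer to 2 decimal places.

14.01 m/s

Log law: V ∝ ln(z/z₀). From the pair, with r = V₁/V₂ = 0.81081,
ln z₀ = (ln z₁ − r·ln z₂)/(1 − r) = (3.3322 − 0.81081×4.5747)/0.18919 = -1.9928 → z₀ = 0.1363 m
V₃ = V₁ · ln(z₃/z₀)/ln(z₁/z₀) = 10.8 × 6.9055/5.3250 = 14.0054 m/s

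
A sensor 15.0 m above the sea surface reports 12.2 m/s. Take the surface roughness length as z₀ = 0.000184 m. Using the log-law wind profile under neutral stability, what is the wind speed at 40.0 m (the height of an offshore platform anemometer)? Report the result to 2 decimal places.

13.26 m/s

Log law: V(z) ∝ ln(z/z₀), so V₂/V₁ = ln(z₂/z₀) / ln(z₁/z₀).
ln(40.0/0.000184) = 12.2895, ln(15.0/0.000184) = 11.3086
V₂ = 12.2 × 12.2895/11.3086 = 12.2 × 1.0867 = 13.2581 m/s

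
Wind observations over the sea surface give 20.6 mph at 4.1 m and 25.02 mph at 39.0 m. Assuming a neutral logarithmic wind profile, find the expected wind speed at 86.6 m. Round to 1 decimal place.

26.6 mph

Log law: V ∝ ln(z/z₀). From the pair, with r = V₁/V₂ = 0.82334,
ln z₀ = (ln z₁ − r·ln z₂)/(1 − r) = (1.4110 − 0.82334×3.6636)/0.17666 = -9.0874 → z₀ = 0.0001131 m
V₃ = V₁ · ln(z₃/z₀)/ln(z₁/z₀) = 20.6 × 13.5487/10.4984 = 26.5853 mph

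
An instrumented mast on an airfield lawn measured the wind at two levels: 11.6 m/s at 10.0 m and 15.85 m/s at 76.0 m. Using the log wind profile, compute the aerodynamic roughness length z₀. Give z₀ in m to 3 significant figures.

Log law: V(z) ∝ ln(z/z₀). With r = V₁/V₂ = 11.6/15.85 = 0.73186,
r · ln(z₂/z₀) = ln(z₁/z₀) ⇒ ln z₀ = (ln z₁ − r·ln z₂)/(1 − r)
ln z₀ = (2.30259 − 0.73186×4.33073) / 0.26814 = -3.2331
z₀ = exp(-3.2331) = 0.03944 m

z₀ ≈ 0.0394 m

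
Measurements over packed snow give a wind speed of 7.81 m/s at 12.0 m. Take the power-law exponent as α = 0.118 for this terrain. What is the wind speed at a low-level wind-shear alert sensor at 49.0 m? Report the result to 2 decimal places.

Power-law profile: V₂ = V₁ · (z₂/z₁)^α
V₂ = 7.81 × (49.0/12.0)^0.118 = 7.81 × (4.0833)^0.118
    = 7.81 × 1.1806 = 9.2204 m/s

9.22 m/s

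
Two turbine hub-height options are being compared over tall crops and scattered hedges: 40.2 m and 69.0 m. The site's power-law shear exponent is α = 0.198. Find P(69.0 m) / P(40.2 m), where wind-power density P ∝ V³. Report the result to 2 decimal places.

1.38

Speed ratio: V_B/V_A = (z_B/z_A)^α = (69.0/40.2)^0.198 = (1.7164)^0.198 = 1.11290
Power-density ratio: P_B/P_A = (V_B/V_A)³ = (1.11290)³ = 1.37837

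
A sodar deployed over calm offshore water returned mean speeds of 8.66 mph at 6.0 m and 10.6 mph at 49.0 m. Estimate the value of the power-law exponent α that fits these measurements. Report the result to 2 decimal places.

α ≈ 0.10

Power law: V₂/V₁ = (z₂/z₁)^α ⇒ α = ln(V₂/V₁) / ln(z₂/z₁)
α = ln(10.6/8.66) / ln(49.0/6.0) = ln(1.2240) / ln(8.1667)
  = 0.20214 / 2.10006 = 0.09625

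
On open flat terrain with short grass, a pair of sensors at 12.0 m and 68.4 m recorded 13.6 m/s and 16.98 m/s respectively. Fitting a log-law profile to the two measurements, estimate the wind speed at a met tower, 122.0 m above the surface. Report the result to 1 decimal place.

Log law: V ∝ ln(z/z₀). From the pair, with r = V₁/V₂ = 0.80094,
ln z₀ = (ln z₁ − r·ln z₂)/(1 − r) = (2.4849 − 0.80094×4.2254)/0.19906 = -4.5182 → z₀ = 0.01091 m
V₃ = V₁ · ln(z₃/z₀)/ln(z₁/z₀) = 13.6 × 9.3222/7.0031 = 18.1037 m/s

18.1 m/s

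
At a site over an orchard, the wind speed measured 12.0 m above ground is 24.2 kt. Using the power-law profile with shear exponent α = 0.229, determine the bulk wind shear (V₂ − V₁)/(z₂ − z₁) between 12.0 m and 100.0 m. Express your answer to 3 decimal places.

0.172 kt/m

Power law: V₂ = V₁ · (z₂/z₁)^α = 24.2 × (8.3333)^0.229 = 39.3263 kt
ΔV/Δz = (39.3263 − 24.2)/(100.0 − 12.0) = 15.1263/88.0000 = 0.17189 kt/m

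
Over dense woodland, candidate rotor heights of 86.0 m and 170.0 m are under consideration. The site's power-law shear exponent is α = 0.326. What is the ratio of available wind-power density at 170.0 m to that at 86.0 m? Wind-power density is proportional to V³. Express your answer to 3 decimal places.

Speed ratio: V_B/V_A = (z_B/z_A)^α = (170.0/86.0)^0.326 = (1.9767)^0.326 = 1.24876
Power-density ratio: P_B/P_A = (V_B/V_A)³ = (1.24876)³ = 1.94733

1.947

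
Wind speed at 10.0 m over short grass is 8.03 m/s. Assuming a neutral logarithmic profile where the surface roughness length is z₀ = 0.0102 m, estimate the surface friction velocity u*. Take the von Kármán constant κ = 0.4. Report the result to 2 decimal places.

Log law: V(z) = (u*/κ) · ln(z/z₀) ⇒ u* = κ · V / ln(z/z₀)
u* = 0.4 × 8.03 / ln(10.0/0.0102) = 0.4 × 8.03 / 6.8880
   = 3.2120 / 6.8880 = 0.4663 m/s

u* ≈ 0.47 m/s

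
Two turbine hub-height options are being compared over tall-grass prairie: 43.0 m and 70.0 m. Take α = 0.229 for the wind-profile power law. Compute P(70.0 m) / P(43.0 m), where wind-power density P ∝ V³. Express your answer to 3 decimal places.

1.398

Speed ratio: V_B/V_A = (z_B/z_A)^α = (70.0/43.0)^0.229 = (1.6279)^0.229 = 1.11806
Power-density ratio: P_B/P_A = (V_B/V_A)³ = (1.11806)³ = 1.39762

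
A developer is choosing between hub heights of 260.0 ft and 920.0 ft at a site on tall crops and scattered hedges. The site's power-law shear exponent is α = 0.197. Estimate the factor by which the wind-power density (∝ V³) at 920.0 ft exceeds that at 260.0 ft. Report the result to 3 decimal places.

Speed ratio: V_B/V_A = (z_B/z_A)^α = (920.0/260.0)^0.197 = (3.5385)^0.197 = 1.28267
Power-density ratio: P_B/P_A = (V_B/V_A)³ = (1.28267)³ = 2.11033

2.110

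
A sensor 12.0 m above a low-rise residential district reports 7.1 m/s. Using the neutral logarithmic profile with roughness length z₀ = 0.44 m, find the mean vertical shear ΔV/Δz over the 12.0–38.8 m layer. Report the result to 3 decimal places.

Log law: V₂ = V₁ · ln(z₂/z₀)/ln(z₁/z₀) = 7.1 × 4.4794/3.3059 = 9.6203 m/s
ΔV/Δz = (9.6203 − 7.1)/(38.8 − 12.0) = 2.5203/26.8000 = 0.09404 m/s/m

0.094 m/s/m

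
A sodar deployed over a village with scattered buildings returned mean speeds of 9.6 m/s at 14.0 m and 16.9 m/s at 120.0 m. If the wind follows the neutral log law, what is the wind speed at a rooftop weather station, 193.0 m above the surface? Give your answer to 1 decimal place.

Log law: V ∝ ln(z/z₀). From the pair, with r = V₁/V₂ = 0.56805,
ln z₀ = (ln z₁ − r·ln z₂)/(1 − r) = (2.6391 − 0.56805×4.7875)/0.43195 = -0.1863 → z₀ = 0.8300 m
V₃ = V₁ · ln(z₃/z₀)/ln(z₁/z₀) = 9.6 × 5.4490/2.8253 = 18.5146 m/s

18.5 m/s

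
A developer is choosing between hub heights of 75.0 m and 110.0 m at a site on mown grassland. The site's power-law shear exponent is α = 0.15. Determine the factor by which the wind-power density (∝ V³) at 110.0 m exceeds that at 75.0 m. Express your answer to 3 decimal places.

1.188

Speed ratio: V_B/V_A = (z_B/z_A)^α = (110.0/75.0)^0.15 = (1.4667)^0.15 = 1.05913
Power-density ratio: P_B/P_A = (V_B/V_A)³ = (1.05913)³ = 1.18809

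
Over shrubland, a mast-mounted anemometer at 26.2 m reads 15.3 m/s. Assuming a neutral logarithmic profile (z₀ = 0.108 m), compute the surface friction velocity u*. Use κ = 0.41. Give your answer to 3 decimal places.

Log law: V(z) = (u*/κ) · ln(z/z₀) ⇒ u* = κ · V / ln(z/z₀)
u* = 0.41 × 15.3 / ln(26.2/0.108) = 0.41 × 15.3 / 5.4914
   = 6.2730 / 5.4914 = 1.1423 m/s

u* ≈ 1.142 m/s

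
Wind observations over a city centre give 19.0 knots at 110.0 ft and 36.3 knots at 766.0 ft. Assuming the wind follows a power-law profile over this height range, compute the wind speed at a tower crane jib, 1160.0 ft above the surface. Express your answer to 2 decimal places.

First find α: α = ln(V₂/V₁)/ln(z₂/z₁) = ln(36.3/19.0)/ln(766.0/110.0) = 0.64738/1.94070 = 0.3336
Extrapolate from 766.0 ft to 1160.0 ft: V₃ = 36.3 × (1160.0/766.0)^0.3336 = 36.3 × 1.1485 = 41.6896 knots

41.69 knots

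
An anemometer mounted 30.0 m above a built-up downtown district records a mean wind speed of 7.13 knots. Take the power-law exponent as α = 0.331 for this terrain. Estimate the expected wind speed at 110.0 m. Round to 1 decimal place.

Power-law profile: V₂ = V₁ · (z₂/z₁)^α
V₂ = 7.13 × (110.0/30.0)^0.331 = 7.13 × (3.6667)^0.331
    = 7.13 × 1.5374 = 10.9613 knots

11.0 knots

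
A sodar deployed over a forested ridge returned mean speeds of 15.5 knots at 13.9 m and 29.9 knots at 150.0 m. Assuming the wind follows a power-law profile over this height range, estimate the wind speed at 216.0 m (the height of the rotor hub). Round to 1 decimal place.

33.1 knots

First find α: α = ln(V₂/V₁)/ln(z₂/z₁) = ln(29.9/15.5)/ln(150.0/13.9) = 0.65702/2.37875 = 0.2762
Extrapolate from 150.0 m to 216.0 m: V₃ = 29.9 × (216.0/150.0)^0.2762 = 29.9 × 1.1060 = 33.0683 knots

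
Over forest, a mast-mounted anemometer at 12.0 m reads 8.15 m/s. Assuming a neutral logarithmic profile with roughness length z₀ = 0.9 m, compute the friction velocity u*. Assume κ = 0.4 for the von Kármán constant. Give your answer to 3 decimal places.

Log law: V(z) = (u*/κ) · ln(z/z₀) ⇒ u* = κ · V / ln(z/z₀)
u* = 0.4 × 8.15 / ln(12.0/0.9) = 0.4 × 8.15 / 2.5903
   = 3.2600 / 2.5903 = 1.2586 m/s

u* ≈ 1.259 m/s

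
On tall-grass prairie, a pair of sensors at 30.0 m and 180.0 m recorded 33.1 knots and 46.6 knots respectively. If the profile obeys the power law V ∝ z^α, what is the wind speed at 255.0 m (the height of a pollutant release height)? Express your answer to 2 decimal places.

49.80 knots

First find α: α = ln(V₂/V₁)/ln(z₂/z₁) = ln(46.6/33.1)/ln(180.0/30.0) = 0.34207/1.79176 = 0.1909
Extrapolate from 180.0 m to 255.0 m: V₃ = 46.6 × (255.0/180.0)^0.1909 = 46.6 × 1.0688 = 49.8040 knots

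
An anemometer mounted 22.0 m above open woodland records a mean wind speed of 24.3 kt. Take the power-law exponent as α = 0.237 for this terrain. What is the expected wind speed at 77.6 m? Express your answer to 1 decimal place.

Power-law profile: V₂ = V₁ · (z₂/z₁)^α
V₂ = 24.3 × (77.6/22.0)^0.237 = 24.3 × (3.5273)^0.237
    = 24.3 × 1.3482 = 32.7604 kt

32.8 kt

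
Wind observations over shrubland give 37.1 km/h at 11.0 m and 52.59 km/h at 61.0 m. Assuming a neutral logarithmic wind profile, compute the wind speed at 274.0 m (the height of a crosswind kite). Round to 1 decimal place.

Log law: V ∝ ln(z/z₀). From the pair, with r = V₁/V₂ = 0.70546,
ln z₀ = (ln z₁ − r·ln z₂)/(1 − r) = (2.3979 − 0.70546×4.1109)/0.29454 = -1.7048 → z₀ = 0.1818 m
V₃ = V₁ · ln(z₃/z₀)/ln(z₁/z₀) = 37.1 × 7.3180/4.1027 = 66.1745 km/h

66.2 km/h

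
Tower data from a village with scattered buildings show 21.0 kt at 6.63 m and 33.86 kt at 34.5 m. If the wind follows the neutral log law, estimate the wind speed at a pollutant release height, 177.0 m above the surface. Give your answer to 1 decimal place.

Log law: V ∝ ln(z/z₀). From the pair, with r = V₁/V₂ = 0.62020,
ln z₀ = (ln z₁ − r·ln z₂)/(1 − r) = (1.8916 − 0.62020×3.5410)/0.37980 = -0.8017 → z₀ = 0.4485 m
V₃ = V₁ · ln(z₃/z₀)/ln(z₁/z₀) = 21.0 × 5.9779/2.6933 = 46.6096 kt

46.6 kt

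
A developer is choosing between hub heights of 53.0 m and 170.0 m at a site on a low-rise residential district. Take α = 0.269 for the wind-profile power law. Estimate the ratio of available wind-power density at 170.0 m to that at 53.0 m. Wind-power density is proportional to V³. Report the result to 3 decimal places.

Speed ratio: V_B/V_A = (z_B/z_A)^α = (170.0/53.0)^0.269 = (3.2075)^0.269 = 1.36823
Power-density ratio: P_B/P_A = (V_B/V_A)³ = (1.36823)³ = 2.56143

2.561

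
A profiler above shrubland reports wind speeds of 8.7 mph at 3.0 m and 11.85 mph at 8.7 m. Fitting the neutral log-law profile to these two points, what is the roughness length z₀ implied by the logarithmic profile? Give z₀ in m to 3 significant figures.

Log law: V(z) ∝ ln(z/z₀). With r = V₁/V₂ = 8.7/11.85 = 0.73418,
r · ln(z₂/z₀) = ln(z₁/z₀) ⇒ ln z₀ = (ln z₁ − r·ln z₂)/(1 − r)
ln z₀ = (1.09861 − 0.73418×2.16332) / 0.26582 = -1.8420
z₀ = exp(-1.8420) = 0.1585 m

z₀ ≈ 0.158 m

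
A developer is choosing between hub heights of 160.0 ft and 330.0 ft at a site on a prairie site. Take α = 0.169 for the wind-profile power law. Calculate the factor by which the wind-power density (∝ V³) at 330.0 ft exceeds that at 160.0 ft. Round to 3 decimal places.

1.443

Speed ratio: V_B/V_A = (z_B/z_A)^α = (330.0/160.0)^0.169 = (2.0625)^0.169 = 1.13014
Power-density ratio: P_B/P_A = (V_B/V_A)³ = (1.13014)³ = 1.44344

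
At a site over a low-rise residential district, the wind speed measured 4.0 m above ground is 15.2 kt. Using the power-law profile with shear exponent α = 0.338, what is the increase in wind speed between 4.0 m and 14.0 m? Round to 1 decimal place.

8.0 kt

Power law: V₂ = V₁ · (z₂/z₁)^α = 15.2 × (3.5000)^0.338 = 23.2134 kt
ΔV = 23.2134 − 15.2 = 8.0134 kt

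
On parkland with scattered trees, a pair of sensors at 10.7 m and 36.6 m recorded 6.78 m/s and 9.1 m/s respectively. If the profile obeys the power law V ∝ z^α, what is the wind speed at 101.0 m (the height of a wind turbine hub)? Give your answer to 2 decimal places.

First find α: α = ln(V₂/V₁)/ln(z₂/z₁) = ln(9.1/6.78)/ln(36.6/10.7) = 0.29430/1.22980 = 0.2393
Extrapolate from 36.6 m to 101.0 m: V₃ = 9.1 × (101.0/36.6)^0.2393 = 9.1 × 1.2750 = 11.6021 m/s

11.60 m/s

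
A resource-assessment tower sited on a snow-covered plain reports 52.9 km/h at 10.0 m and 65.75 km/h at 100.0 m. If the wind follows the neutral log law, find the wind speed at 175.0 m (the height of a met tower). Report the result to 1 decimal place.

Log law: V ∝ ln(z/z₀). From the pair, with r = V₁/V₂ = 0.80456,
ln z₀ = (ln z₁ − r·ln z₂)/(1 − r) = (2.3026 − 0.80456×4.6052)/0.19544 = -7.1765 → z₀ = 0.0007643 m
V₃ = V₁ · ln(z₃/z₀)/ln(z₁/z₀) = 52.9 × 12.3413/9.4791 = 68.8730 km/h

68.9 km/h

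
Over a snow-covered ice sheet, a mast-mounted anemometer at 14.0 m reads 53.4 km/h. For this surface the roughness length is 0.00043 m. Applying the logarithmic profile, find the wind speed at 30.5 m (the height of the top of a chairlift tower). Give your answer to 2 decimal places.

Log law: V(z) ∝ ln(z/z₀), so V₂/V₁ = ln(z₂/z₀) / ln(z₁/z₀).
ln(30.5/0.00043) = 11.1695, ln(14.0/0.00043) = 10.3908
V₂ = 53.4 × 11.1695/10.3908 = 53.4 × 1.0749 = 57.4017 km/h

57.40 km/h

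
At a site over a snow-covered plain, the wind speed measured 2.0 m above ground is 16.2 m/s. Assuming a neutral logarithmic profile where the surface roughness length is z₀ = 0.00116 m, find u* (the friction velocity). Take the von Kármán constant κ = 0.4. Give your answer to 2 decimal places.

u* ≈ 0.87 m/s

Log law: V(z) = (u*/κ) · ln(z/z₀) ⇒ u* = κ · V / ln(z/z₀)
u* = 0.4 × 16.2 / ln(2.0/0.00116) = 0.4 × 16.2 / 7.4525
   = 6.4800 / 7.4525 = 0.8695 m/s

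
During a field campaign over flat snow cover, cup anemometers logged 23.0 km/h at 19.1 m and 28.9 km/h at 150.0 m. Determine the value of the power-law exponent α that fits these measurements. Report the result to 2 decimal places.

α ≈ 0.11

Power law: V₂/V₁ = (z₂/z₁)^α ⇒ α = ln(V₂/V₁) / ln(z₂/z₁)
α = ln(28.9/23.0) / ln(150.0/19.1) = ln(1.2565) / ln(7.8534)
  = 0.22835 / 2.06095 = 0.11080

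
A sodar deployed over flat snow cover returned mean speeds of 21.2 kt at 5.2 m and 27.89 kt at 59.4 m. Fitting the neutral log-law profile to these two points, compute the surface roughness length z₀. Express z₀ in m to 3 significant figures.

Log law: V(z) ∝ ln(z/z₀). With r = V₁/V₂ = 21.2/27.89 = 0.76013,
r · ln(z₂/z₀) = ln(z₁/z₀) ⇒ ln z₀ = (ln z₁ − r·ln z₂)/(1 − r)
ln z₀ = (1.64866 − 0.76013×4.08429) / 0.23987 = -6.0696
z₀ = exp(-6.0696) = 0.002312 m

z₀ ≈ 0.00231 m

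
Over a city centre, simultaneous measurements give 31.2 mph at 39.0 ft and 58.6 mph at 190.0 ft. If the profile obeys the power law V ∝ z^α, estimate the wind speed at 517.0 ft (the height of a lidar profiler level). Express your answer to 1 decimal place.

First find α: α = ln(V₂/V₁)/ln(z₂/z₁) = ln(58.6/31.2)/ln(190.0/39.0) = 0.63032/1.58346 = 0.3981
Extrapolate from 190.0 ft to 517.0 ft: V₃ = 58.6 × (517.0/190.0)^0.3981 = 58.6 × 1.4895 = 87.2871 mph

87.3 mph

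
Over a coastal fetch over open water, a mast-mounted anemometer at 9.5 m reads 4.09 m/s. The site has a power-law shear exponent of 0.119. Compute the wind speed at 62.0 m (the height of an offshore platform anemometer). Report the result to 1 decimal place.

Power-law profile: V₂ = V₁ · (z₂/z₁)^α
V₂ = 4.09 × (62.0/9.5)^0.119 = 4.09 × (6.5263)^0.119
    = 4.09 × 1.2501 = 5.1129 m/s

5.1 m/s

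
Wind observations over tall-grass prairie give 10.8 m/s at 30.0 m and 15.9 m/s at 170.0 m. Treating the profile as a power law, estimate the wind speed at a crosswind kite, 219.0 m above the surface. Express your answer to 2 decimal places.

16.82 m/s

First find α: α = ln(V₂/V₁)/ln(z₂/z₁) = ln(15.9/10.8)/ln(170.0/30.0) = 0.38677/1.73460 = 0.2230
Extrapolate from 170.0 m to 219.0 m: V₃ = 15.9 × (219.0/170.0)^0.2230 = 15.9 × 1.0581 = 16.8238 m/s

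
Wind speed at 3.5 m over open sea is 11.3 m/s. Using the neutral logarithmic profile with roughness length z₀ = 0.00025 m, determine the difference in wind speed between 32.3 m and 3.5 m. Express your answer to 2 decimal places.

2.63 m/s

Log law: V₂ = V₁ · ln(z₂/z₀)/ln(z₁/z₀) = 11.3 × 11.7691/9.5468 = 13.9304 m/s
ΔV = 13.9304 − 11.3 = 2.6304 m/s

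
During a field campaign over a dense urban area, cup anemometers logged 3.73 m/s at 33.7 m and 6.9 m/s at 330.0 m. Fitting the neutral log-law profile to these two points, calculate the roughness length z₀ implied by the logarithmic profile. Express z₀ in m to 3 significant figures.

Log law: V(z) ∝ ln(z/z₀). With r = V₁/V₂ = 3.73/6.9 = 0.54058,
r · ln(z₂/z₀) = ln(z₁/z₀) ⇒ ln z₀ = (ln z₁ − r·ln z₂)/(1 − r)
ln z₀ = (3.51750 − 0.54058×5.79909) / 0.45942 = 0.8328
z₀ = exp(0.8328) = 2.300 m

z₀ ≈ 2.30 m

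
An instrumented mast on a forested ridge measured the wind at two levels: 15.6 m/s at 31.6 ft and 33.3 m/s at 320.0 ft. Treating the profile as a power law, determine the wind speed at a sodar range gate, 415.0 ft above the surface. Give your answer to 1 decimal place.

First find α: α = ln(V₂/V₁)/ln(z₂/z₁) = ln(33.3/15.6)/ln(320.0/31.6) = 0.75829/2.31516 = 0.3275
Extrapolate from 320.0 ft to 415.0 ft: V₃ = 33.3 × (415.0/320.0)^0.3275 = 33.3 × 1.0889 = 36.2595 m/s

36.3 m/s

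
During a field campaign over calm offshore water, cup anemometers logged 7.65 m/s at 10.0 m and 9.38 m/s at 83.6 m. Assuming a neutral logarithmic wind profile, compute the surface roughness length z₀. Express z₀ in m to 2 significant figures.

z₀ ≈ 0.00084 m

Log law: V(z) ∝ ln(z/z₀). With r = V₁/V₂ = 7.65/9.38 = 0.81557,
r · ln(z₂/z₀) = ln(z₁/z₀) ⇒ ln z₀ = (ln z₁ − r·ln z₂)/(1 − r)
ln z₀ = (2.30259 − 0.81557×4.42604) / 0.18443 = -7.0873
z₀ = exp(-7.0873) = 0.0008357 m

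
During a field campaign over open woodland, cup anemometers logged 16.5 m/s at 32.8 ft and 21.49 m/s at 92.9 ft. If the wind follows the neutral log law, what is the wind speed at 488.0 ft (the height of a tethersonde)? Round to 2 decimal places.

Log law: V ∝ ln(z/z₀). From the pair, with r = V₁/V₂ = 0.76780,
ln z₀ = (ln z₁ − r·ln z₂)/(1 − r) = (3.4904 − 0.76780×4.5315)/0.23220 = 0.0479 → z₀ = 1.049 ft
V₃ = V₁ · ln(z₃/z₀)/ln(z₁/z₀) = 16.5 × 6.1424/3.4425 = 29.4406 m/s

29.44 m/s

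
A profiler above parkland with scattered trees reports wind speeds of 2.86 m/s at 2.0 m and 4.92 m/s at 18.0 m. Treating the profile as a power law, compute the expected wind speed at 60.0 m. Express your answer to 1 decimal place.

6.6 m/s

First find α: α = ln(V₂/V₁)/ln(z₂/z₁) = ln(4.92/2.86)/ln(18.0/2.0) = 0.54249/2.19722 = 0.2469
Extrapolate from 18.0 m to 60.0 m: V₃ = 4.92 × (60.0/18.0)^0.2469 = 4.92 × 1.3462 = 6.6231 m/s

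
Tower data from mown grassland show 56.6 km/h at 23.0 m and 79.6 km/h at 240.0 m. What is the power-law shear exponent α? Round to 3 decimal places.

α ≈ 0.145

Power law: V₂/V₁ = (z₂/z₁)^α ⇒ α = ln(V₂/V₁) / ln(z₂/z₁)
α = ln(79.6/56.6) / ln(240.0/23.0) = ln(1.4064) / ln(10.4348)
  = 0.34101 / 2.34514 = 0.14541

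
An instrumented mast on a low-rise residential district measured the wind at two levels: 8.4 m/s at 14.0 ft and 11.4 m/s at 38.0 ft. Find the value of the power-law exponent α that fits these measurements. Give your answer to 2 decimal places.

Power law: V₂/V₁ = (z₂/z₁)^α ⇒ α = ln(V₂/V₁) / ln(z₂/z₁)
α = ln(11.4/8.4) / ln(38.0/14.0) = ln(1.3571) / ln(2.7143)
  = 0.30538 / 0.99853 = 0.30583

α ≈ 0.31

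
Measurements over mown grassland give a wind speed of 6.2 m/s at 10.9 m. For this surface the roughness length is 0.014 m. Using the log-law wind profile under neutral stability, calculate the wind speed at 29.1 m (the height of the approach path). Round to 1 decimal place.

Log law: V(z) ∝ ln(z/z₀), so V₂/V₁ = ln(z₂/z₀) / ln(z₁/z₀).
ln(29.1/0.014) = 7.6394, ln(10.9/0.014) = 6.6575
V₂ = 6.2 × 7.6394/6.6575 = 6.2 × 1.1475 = 7.1145 m/s

7.1 m/s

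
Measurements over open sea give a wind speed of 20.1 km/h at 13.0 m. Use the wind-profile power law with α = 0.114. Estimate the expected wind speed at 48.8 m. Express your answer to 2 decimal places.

Power-law profile: V₂ = V₁ · (z₂/z₁)^α
V₂ = 20.1 × (48.8/13.0)^0.114 = 20.1 × (3.7538)^0.114
    = 20.1 × 1.1628 = 23.3715 km/h

23.37 km/h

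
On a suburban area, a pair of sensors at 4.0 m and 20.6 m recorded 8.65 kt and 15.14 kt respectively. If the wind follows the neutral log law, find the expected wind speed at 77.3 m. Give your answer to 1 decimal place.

Log law: V ∝ ln(z/z₀). From the pair, with r = V₁/V₂ = 0.57133,
ln z₀ = (ln z₁ − r·ln z₂)/(1 − r) = (1.3863 − 0.57133×3.0253)/0.42867 = -0.7982 → z₀ = 0.4501 m
V₃ = V₁ · ln(z₃/z₀)/ln(z₁/z₀) = 8.65 × 5.1459/2.1845 = 20.3764 kt

20.4 kt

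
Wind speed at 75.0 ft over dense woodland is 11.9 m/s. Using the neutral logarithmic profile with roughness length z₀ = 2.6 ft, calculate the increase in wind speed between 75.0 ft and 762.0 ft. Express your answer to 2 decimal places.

Log law: V₂ = V₁ · ln(z₂/z₀)/ln(z₁/z₀) = 11.9 × 5.6804/3.3620 = 20.1064 m/s
ΔV = 20.1064 − 11.9 = 8.2064 m/s

8.21 m/s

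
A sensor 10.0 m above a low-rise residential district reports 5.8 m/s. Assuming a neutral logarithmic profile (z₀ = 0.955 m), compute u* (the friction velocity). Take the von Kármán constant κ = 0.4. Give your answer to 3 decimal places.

Log law: V(z) = (u*/κ) · ln(z/z₀) ⇒ u* = κ · V / ln(z/z₀)
u* = 0.4 × 5.8 / ln(10.0/0.955) = 0.4 × 5.8 / 2.3486
   = 2.3200 / 2.3486 = 0.9878 m/s

u* ≈ 0.988 m/s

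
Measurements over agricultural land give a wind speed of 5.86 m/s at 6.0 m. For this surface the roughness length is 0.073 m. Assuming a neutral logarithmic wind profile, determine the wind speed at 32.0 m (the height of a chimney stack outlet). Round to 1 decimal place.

Log law: V(z) ∝ ln(z/z₀), so V₂/V₁ = ln(z₂/z₀) / ln(z₁/z₀).
ln(32.0/0.073) = 6.0830, ln(6.0/0.073) = 4.4091
V₂ = 5.86 × 6.0830/4.4091 = 5.86 × 1.3797 = 8.0849 m/s

8.1 m/s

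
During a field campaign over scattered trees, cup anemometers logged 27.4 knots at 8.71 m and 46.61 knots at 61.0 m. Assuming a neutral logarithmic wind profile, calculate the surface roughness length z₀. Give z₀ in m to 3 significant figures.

Log law: V(z) ∝ ln(z/z₀). With r = V₁/V₂ = 27.4/46.61 = 0.58786,
r · ln(z₂/z₀) = ln(z₁/z₀) ⇒ ln z₀ = (ln z₁ − r·ln z₂)/(1 − r)
ln z₀ = (2.16447 − 0.58786×4.11087) / 0.41214 = -0.6118
z₀ = exp(-0.6118) = 0.5424 m

z₀ ≈ 0.542 m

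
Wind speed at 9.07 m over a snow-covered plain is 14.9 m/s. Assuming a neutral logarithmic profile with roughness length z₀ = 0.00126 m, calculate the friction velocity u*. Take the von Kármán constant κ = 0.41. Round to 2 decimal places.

Log law: V(z) = (u*/κ) · ln(z/z₀) ⇒ u* = κ · V / ln(z/z₀)
u* = 0.41 × 14.9 / ln(9.07/0.00126) = 0.41 × 14.9 / 8.8816
   = 6.1090 / 8.8816 = 0.6878 m/s

u* ≈ 0.69 m/s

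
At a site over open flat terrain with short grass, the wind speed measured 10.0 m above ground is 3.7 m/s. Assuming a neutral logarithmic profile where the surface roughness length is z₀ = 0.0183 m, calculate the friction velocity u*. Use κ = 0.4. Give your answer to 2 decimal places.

Log law: V(z) = (u*/κ) · ln(z/z₀) ⇒ u* = κ · V / ln(z/z₀)
u* = 0.4 × 3.7 / ln(10.0/0.0183) = 0.4 × 3.7 / 6.3034
   = 1.4800 / 6.3034 = 0.2348 m/s

u* ≈ 0.23 m/s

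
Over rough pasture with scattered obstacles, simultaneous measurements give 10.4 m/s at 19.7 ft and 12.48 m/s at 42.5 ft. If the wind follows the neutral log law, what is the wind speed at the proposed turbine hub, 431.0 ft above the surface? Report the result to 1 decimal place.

18.7 m/s

Log law: V ∝ ln(z/z₀). From the pair, with r = V₁/V₂ = 0.83333,
ln z₀ = (ln z₁ − r·ln z₂)/(1 − r) = (2.9806 − 0.83333×3.7495)/0.16667 = -0.8638 → z₀ = 0.4216 ft
V₃ = V₁ · ln(z₃/z₀)/ln(z₁/z₀) = 10.4 × 6.9299/3.8444 = 18.7469 m/s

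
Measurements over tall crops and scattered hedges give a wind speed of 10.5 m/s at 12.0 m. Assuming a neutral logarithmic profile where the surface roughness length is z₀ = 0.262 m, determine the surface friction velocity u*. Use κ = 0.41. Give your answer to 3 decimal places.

Log law: V(z) = (u*/κ) · ln(z/z₀) ⇒ u* = κ · V / ln(z/z₀)
u* = 0.41 × 10.5 / ln(12.0/0.262) = 0.41 × 10.5 / 3.8243
   = 4.3050 / 3.8243 = 1.1257 m/s

u* ≈ 1.126 m/s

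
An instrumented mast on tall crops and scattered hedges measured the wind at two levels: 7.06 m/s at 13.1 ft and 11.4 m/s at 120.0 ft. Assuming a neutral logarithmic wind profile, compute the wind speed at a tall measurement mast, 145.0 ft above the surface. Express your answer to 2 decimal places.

11.77 m/s

Log law: V ∝ ln(z/z₀). From the pair, with r = V₁/V₂ = 0.61930,
ln z₀ = (ln z₁ − r·ln z₂)/(1 − r) = (2.5726 − 0.61930×4.7875)/0.38070 = -1.0304 → z₀ = 0.3569 ft
V₃ = V₁ · ln(z₃/z₀)/ln(z₁/z₀) = 7.06 × 6.0071/3.6030 = 11.7708 m/s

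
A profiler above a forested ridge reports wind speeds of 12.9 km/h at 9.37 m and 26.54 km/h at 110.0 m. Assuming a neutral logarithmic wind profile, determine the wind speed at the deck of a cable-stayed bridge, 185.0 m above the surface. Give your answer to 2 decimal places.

29.42 km/h

Log law: V ∝ ln(z/z₀). From the pair, with r = V₁/V₂ = 0.48606,
ln z₀ = (ln z₁ − r·ln z₂)/(1 − r) = (2.2375 − 0.48606×4.7005)/0.51394 = -0.0918 → z₀ = 0.9123 m
V₃ = V₁ · ln(z₃/z₀)/ln(z₁/z₀) = 12.9 × 5.3122/2.3293 = 29.4191 km/h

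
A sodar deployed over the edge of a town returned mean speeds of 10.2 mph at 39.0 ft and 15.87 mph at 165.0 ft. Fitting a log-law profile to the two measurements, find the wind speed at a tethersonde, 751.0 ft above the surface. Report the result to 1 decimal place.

Log law: V ∝ ln(z/z₀). From the pair, with r = V₁/V₂ = 0.64272,
ln z₀ = (ln z₁ − r·ln z₂)/(1 − r) = (3.6636 − 0.64272×5.1059)/0.35728 = 1.0688 → z₀ = 2.912 ft
V₃ = V₁ · ln(z₃/z₀)/ln(z₁/z₀) = 10.2 × 5.5526/2.5948 = 21.8273 mph

21.8 mph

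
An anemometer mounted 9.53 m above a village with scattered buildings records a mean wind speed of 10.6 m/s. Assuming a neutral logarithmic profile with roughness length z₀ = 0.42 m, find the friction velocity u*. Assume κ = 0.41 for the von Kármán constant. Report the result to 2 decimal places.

u* ≈ 1.39 m/s

Log law: V(z) = (u*/κ) · ln(z/z₀) ⇒ u* = κ · V / ln(z/z₀)
u* = 0.41 × 10.6 / ln(9.53/0.42) = 0.41 × 10.6 / 3.1219
   = 4.3460 / 3.1219 = 1.3921 m/s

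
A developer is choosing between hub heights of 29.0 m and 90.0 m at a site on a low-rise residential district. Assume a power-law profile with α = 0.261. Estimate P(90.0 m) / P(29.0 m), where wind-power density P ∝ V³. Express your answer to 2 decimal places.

2.43

Speed ratio: V_B/V_A = (z_B/z_A)^α = (90.0/29.0)^0.261 = (3.1034)^0.261 = 1.34391
Power-density ratio: P_B/P_A = (V_B/V_A)³ = (1.34391)³ = 2.42725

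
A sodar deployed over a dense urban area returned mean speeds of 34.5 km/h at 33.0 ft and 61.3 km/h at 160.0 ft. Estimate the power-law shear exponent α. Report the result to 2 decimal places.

α ≈ 0.36

Power law: V₂/V₁ = (z₂/z₁)^α ⇒ α = ln(V₂/V₁) / ln(z₂/z₁)
α = ln(61.3/34.5) / ln(160.0/33.0) = ln(1.7768) / ln(4.8485)
  = 0.57482 / 1.57867 = 0.36412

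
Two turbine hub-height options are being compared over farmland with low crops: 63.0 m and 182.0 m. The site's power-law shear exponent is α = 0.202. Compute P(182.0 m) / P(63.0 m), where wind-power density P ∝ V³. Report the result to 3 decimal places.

Speed ratio: V_B/V_A = (z_B/z_A)^α = (182.0/63.0)^0.202 = (2.8889)^0.202 = 1.23899
Power-density ratio: P_B/P_A = (V_B/V_A)³ = (1.23899)³ = 1.90197

1.902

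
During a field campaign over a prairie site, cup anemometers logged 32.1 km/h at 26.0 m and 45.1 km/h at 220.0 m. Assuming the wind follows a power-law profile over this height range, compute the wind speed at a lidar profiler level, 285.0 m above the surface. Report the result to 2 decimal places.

First find α: α = ln(V₂/V₁)/ln(z₂/z₁) = ln(45.1/32.1)/ln(220.0/26.0) = 0.34003/2.13553 = 0.1592
Extrapolate from 220.0 m to 285.0 m: V₃ = 45.1 × (285.0/220.0)^0.1592 = 45.1 × 1.0421 = 46.9977 km/h

47.00 km/h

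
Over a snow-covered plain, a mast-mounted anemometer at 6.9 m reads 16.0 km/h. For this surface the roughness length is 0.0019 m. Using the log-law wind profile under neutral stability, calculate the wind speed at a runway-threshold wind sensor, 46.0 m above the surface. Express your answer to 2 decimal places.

19.70 km/h

Log law: V(z) ∝ ln(z/z₀), so V₂/V₁ = ln(z₂/z₀) / ln(z₁/z₀).
ln(46.0/0.0019) = 10.0945, ln(6.9/0.0019) = 8.1974
V₂ = 16.0 × 10.0945/8.1974 = 16.0 × 1.2314 = 19.7029 km/h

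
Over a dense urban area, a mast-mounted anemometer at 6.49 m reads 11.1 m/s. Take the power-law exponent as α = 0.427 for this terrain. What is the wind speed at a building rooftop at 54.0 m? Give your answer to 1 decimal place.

Power-law profile: V₂ = V₁ · (z₂/z₁)^α
V₂ = 11.1 × (54.0/6.49)^0.427 = 11.1 × (8.3205)^0.427
    = 11.1 × 2.4712 = 27.4301 m/s

27.4 m/s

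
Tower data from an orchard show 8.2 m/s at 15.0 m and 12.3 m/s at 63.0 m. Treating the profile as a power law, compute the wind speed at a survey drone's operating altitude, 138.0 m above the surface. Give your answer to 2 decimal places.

First find α: α = ln(V₂/V₁)/ln(z₂/z₁) = ln(12.3/8.2)/ln(63.0/15.0) = 0.40547/1.43508 = 0.2825
Extrapolate from 63.0 m to 138.0 m: V₃ = 12.3 × (138.0/63.0)^0.2825 = 12.3 × 1.2480 = 15.3504 m/s

15.35 m/s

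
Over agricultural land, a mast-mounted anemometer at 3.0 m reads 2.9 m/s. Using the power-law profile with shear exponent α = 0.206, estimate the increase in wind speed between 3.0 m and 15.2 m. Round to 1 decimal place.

Power law: V₂ = V₁ · (z₂/z₁)^α = 2.9 × (5.0667)^0.206 = 4.0511 m/s
ΔV = 4.0511 − 2.9 = 1.1511 m/s

1.2 m/s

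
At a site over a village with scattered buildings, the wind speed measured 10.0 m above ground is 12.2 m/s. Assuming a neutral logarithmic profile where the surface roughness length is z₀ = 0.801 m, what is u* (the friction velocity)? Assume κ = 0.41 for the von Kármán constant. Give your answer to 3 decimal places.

Log law: V(z) = (u*/κ) · ln(z/z₀) ⇒ u* = κ · V / ln(z/z₀)
u* = 0.41 × 12.2 / ln(10.0/0.801) = 0.41 × 12.2 / 2.5245
   = 5.0020 / 2.5245 = 1.9814 m/s

u* ≈ 1.981 m/s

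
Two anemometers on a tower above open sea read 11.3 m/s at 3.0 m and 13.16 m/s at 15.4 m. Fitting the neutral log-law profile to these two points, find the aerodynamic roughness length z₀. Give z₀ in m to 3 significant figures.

z₀ ≈ 0.000145 m

Log law: V(z) ∝ ln(z/z₀). With r = V₁/V₂ = 11.3/13.16 = 0.85866,
r · ln(z₂/z₀) = ln(z₁/z₀) ⇒ ln z₀ = (ln z₁ − r·ln z₂)/(1 − r)
ln z₀ = (1.09861 − 0.85866×2.73437) / 0.14134 = -8.8390
z₀ = exp(-8.8390) = 0.0001450 m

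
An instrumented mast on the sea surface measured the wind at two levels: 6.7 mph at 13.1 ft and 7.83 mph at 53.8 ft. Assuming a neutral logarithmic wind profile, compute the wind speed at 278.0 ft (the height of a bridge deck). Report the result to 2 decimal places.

9.14 mph

Log law: V ∝ ln(z/z₀). From the pair, with r = V₁/V₂ = 0.85568,
ln z₀ = (ln z₁ − r·ln z₂)/(1 − r) = (2.5726 − 0.85568×3.9853)/0.14432 = -5.8033 → z₀ = 0.003017 ft
V₃ = V₁ · ln(z₃/z₀)/ln(z₁/z₀) = 6.7 × 11.4310/8.3760 = 9.1437 mph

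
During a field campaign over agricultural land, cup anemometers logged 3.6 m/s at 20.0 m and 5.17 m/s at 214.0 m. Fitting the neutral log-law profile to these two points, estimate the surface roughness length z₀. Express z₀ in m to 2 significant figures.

z₀ ≈ 0.087 m

Log law: V(z) ∝ ln(z/z₀). With r = V₁/V₂ = 3.6/5.17 = 0.69632,
r · ln(z₂/z₀) = ln(z₁/z₀) ⇒ ln z₀ = (ln z₁ − r·ln z₂)/(1 − r)
ln z₀ = (2.99573 − 0.69632×5.36598) / 0.30368 = -2.4392
z₀ = exp(-2.4392) = 0.08723 m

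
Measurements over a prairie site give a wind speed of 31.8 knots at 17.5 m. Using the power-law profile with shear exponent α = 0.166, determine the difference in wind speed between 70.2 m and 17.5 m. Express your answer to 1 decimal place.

Power law: V₂ = V₁ · (z₂/z₁)^α = 31.8 × (4.0114)^0.166 = 40.0474 knots
ΔV = 40.0474 − 31.8 = 8.2474 knots

8.2 knots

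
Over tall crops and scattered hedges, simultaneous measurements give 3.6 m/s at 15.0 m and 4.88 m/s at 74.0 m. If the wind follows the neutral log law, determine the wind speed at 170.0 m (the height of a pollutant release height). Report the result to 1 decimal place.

5.5 m/s

Log law: V ∝ ln(z/z₀). From the pair, with r = V₁/V₂ = 0.73770,
ln z₀ = (ln z₁ − r·ln z₂)/(1 − r) = (2.7081 − 0.73770×4.3041)/0.26230 = -1.7807 → z₀ = 0.1685 m
V₃ = V₁ · ln(z₃/z₀)/ln(z₁/z₀) = 3.6 × 6.9165/4.4888 = 5.5470 m/s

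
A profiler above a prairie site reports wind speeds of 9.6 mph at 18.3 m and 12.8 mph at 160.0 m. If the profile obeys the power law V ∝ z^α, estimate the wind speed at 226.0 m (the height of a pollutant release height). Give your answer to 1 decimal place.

13.4 mph

First find α: α = ln(V₂/V₁)/ln(z₂/z₁) = ln(12.8/9.6)/ln(160.0/18.3) = 0.28768/2.16827 = 0.1327
Extrapolate from 160.0 m to 226.0 m: V₃ = 12.8 × (226.0/160.0)^0.1327 = 12.8 × 1.0469 = 13.4002 mph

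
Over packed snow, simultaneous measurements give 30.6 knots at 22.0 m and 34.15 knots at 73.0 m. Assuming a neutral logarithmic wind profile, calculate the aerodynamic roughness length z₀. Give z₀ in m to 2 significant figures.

z₀ ≈ 0.00071 m

Log law: V(z) ∝ ln(z/z₀). With r = V₁/V₂ = 30.6/34.15 = 0.89605,
r · ln(z₂/z₀) = ln(z₁/z₀) ⇒ ln z₀ = (ln z₁ − r·ln z₂)/(1 − r)
ln z₀ = (3.09104 − 0.89605×4.29046) / 0.10395 = -7.2476
z₀ = exp(-7.2476) = 0.0007119 m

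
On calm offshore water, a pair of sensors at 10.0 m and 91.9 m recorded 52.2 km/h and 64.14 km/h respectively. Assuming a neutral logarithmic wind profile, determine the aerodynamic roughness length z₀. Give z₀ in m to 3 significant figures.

z₀ ≈ 0.000614 m

Log law: V(z) ∝ ln(z/z₀). With r = V₁/V₂ = 52.2/64.14 = 0.81384,
r · ln(z₂/z₀) = ln(z₁/z₀) ⇒ ln z₀ = (ln z₁ − r·ln z₂)/(1 − r)
ln z₀ = (2.30259 − 0.81384×4.52070) / 0.18616 = -7.3947
z₀ = exp(-7.3947) = 0.0006145 m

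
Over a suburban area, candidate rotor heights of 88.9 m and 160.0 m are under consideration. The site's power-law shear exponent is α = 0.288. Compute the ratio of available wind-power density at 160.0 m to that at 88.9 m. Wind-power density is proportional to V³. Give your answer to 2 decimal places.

Speed ratio: V_B/V_A = (z_B/z_A)^α = (160.0/88.9)^0.288 = (1.7998)^0.288 = 1.18441
Power-density ratio: P_B/P_A = (V_B/V_A)³ = (1.18441)³ = 1.66153

1.66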